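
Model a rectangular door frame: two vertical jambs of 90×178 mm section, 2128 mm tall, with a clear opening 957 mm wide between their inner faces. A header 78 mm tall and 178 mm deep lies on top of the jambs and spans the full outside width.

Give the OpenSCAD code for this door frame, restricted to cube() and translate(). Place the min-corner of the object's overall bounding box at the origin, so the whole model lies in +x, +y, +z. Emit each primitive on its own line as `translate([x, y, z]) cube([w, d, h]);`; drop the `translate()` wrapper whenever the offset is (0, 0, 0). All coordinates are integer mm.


cube([90, 178, 2128]);
translate([1047, 0, 0]) cube([90, 178, 2128]);
translate([0, 0, 2128]) cube([1137, 178, 78]);


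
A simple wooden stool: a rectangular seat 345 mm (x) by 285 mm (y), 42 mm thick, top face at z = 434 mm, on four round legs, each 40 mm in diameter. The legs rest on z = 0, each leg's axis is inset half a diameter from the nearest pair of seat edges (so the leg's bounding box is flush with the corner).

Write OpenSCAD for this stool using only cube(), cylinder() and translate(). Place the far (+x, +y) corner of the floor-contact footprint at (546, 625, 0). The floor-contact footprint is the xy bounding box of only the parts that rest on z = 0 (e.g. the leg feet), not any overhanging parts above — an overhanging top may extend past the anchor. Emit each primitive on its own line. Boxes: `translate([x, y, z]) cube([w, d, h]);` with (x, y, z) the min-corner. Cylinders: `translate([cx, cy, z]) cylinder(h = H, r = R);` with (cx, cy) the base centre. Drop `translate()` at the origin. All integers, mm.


translate([201, 340, 392]) cube([345, 285, 42]);
translate([221, 360, 0]) cylinder(h = 392, r = 20);
translate([526, 360, 0]) cylinder(h = 392, r = 20);
translate([221, 605, 0]) cylinder(h = 392, r = 20);
translate([526, 605, 0]) cylinder(h = 392, r = 20);


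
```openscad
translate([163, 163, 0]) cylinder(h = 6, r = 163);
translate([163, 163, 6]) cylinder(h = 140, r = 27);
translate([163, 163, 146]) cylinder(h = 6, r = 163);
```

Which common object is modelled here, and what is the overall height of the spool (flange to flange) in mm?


A spool. The overall height is 152 mm.

Three coaxial cylinders, large–small–large — a spool. Two 6 mm flanges and a 140 mm core give 6 + 140 + 6 = 152 mm.


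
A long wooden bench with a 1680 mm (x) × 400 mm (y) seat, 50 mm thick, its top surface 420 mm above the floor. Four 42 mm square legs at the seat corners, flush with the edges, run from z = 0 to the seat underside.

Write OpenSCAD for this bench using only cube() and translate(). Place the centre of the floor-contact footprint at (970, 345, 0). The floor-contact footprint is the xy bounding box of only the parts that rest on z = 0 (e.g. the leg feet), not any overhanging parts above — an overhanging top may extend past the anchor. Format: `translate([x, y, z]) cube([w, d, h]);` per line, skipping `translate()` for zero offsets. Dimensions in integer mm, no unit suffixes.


translate([130, 145, 370]) cube([1680, 400, 50]);
translate([130, 145, 0]) cube([42, 42, 370]);
translate([130, 503, 0]) cube([42, 42, 370]);
translate([1768, 145, 0]) cube([42, 42, 370]);
translate([1768, 503, 0]) cube([42, 42, 370]);


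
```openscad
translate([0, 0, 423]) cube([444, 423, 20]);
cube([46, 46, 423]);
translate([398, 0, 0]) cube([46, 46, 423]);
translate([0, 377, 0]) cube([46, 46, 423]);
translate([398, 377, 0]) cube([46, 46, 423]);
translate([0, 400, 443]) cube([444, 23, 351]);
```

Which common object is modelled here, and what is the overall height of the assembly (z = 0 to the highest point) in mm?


A chair. The overall height is 794 mm.

A slab on four corner posts with a tall panel at the back — a chair. The seat slab sits at z = 423 with thickness 20, and the 351 mm backrest starts at the seat top, so the overall height is 423 + 20 + 351 = 794 mm.


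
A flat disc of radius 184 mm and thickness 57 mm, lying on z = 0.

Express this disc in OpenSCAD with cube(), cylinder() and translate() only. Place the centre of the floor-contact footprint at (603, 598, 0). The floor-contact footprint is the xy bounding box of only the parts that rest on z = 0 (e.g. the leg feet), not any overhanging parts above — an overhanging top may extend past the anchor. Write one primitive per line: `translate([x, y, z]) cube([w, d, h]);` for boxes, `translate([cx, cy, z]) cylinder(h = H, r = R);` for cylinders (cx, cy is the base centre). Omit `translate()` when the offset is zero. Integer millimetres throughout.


translate([603, 598, 0]) cylinder(h = 57, r = 184);


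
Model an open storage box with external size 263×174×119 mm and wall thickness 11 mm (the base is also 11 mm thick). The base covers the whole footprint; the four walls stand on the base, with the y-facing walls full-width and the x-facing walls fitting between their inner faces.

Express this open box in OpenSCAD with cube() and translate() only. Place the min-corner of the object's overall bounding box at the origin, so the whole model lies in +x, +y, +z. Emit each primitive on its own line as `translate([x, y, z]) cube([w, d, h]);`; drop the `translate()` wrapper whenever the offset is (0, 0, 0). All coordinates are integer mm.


cube([263, 174, 11]);
translate([0, 0, 11]) cube([263, 11, 108]);
translate([0, 163, 11]) cube([263, 11, 108]);
translate([0, 11, 11]) cube([11, 152, 108]);
translate([252, 11, 11]) cube([11, 152, 108]);


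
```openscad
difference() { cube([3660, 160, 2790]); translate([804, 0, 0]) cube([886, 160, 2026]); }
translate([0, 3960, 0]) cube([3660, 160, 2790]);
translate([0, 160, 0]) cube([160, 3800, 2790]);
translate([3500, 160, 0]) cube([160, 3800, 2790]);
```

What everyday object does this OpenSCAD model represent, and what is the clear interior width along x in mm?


A single room. The interior width is 3340 mm.

Four walls enclosing a rectangle with a door in the front wall — a room. Outside width 3660 minus two 160 mm walls gives 3340 mm.


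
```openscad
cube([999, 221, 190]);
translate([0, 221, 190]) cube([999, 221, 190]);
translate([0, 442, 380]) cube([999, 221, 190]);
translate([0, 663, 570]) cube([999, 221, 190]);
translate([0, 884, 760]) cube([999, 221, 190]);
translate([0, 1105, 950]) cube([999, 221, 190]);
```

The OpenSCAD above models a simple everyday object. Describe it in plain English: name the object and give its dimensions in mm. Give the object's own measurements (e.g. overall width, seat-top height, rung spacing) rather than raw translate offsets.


A straight staircase of 6 solid steps. Each step is 999 mm wide (x), 221 mm deep (y, the going) and 190 mm tall (the rise). The first step rests on the floor; each subsequent step sits one going further in +y and one rise higher in +z, directly behind and above the previous step with no overlap.


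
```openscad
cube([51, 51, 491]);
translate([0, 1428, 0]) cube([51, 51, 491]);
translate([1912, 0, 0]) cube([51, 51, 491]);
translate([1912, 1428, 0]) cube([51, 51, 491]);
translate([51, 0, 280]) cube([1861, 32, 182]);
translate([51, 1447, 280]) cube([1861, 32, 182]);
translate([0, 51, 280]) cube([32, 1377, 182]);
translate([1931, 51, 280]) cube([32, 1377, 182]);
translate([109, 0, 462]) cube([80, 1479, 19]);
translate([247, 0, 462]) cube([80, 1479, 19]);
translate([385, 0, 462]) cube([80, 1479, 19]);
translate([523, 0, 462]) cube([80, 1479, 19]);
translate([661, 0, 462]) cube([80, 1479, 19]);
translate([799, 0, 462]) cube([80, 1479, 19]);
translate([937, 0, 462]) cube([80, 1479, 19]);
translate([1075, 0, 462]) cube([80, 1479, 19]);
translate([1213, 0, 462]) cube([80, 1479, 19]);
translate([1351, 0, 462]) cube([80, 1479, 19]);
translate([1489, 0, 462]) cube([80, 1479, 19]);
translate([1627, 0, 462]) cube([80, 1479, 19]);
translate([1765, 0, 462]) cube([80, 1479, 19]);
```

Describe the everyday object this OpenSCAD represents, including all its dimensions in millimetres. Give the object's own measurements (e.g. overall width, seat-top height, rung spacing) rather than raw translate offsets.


A bed frame 1963 mm long (x) by 1479 mm wide (y). Four 51×51 mm corner posts, 491 mm tall, at the corners of the footprint. Four rails of 32 mm thickness and 182 mm height run between adjacent posts with their undersides at z = 280 mm, their outer faces flush with the outside of the frame (the two x-running rails run between the posts' inner faces; the two y-running rails run between the posts' inner faces). 13 slats, each 80 mm wide (x) and 19 mm thick, lie across the top of the two x-running rails, running the full 1479 mm width of the frame in y; along x they sit between the end posts with a 58 mm gap after the −x posts and between neighbouring slats, leaving 67 mm before the +x posts.


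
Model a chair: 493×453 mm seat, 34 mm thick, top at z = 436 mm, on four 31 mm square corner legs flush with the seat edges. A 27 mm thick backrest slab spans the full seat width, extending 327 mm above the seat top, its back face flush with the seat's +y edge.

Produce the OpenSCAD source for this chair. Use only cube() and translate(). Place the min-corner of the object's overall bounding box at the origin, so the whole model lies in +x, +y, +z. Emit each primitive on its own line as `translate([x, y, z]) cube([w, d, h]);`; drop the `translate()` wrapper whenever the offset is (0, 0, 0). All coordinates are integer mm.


// leg_h = 436 - 34 = 402
translate([0, 0, 402]) cube([493, 453, 34]);
cube([31, 31, 402]);
translate([462, 0, 0]) cube([31, 31, 402]);
translate([0, 422, 0]) cube([31, 31, 402]);
translate([462, 422, 0]) cube([31, 31, 402]);
translate([0, 426, 436]) cube([493, 27, 327]);


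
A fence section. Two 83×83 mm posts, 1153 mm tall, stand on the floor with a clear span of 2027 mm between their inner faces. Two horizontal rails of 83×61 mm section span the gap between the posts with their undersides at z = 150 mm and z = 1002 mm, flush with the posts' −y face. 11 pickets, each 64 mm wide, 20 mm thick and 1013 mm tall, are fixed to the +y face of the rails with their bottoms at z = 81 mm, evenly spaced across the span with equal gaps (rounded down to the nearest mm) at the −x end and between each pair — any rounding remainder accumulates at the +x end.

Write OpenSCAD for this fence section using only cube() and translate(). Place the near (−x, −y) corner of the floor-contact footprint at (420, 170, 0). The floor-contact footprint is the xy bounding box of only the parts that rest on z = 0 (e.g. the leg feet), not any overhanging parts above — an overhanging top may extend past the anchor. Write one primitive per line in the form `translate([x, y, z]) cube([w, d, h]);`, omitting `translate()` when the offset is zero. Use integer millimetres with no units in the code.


translate([420, 170, 0]) cube([83, 83, 1153]);
translate([2530, 170, 0]) cube([83, 83, 1153]);
translate([503, 170, 150]) cube([2027, 83, 61]);
translate([503, 170, 1002]) cube([2027, 83, 61]);
translate([613, 253, 81]) cube([64, 20, 1013]);
translate([787, 253, 81]) cube([64, 20, 1013]);
translate([961, 253, 81]) cube([64, 20, 1013]);
translate([1135, 253, 81]) cube([64, 20, 1013]);
translate([1309, 253, 81]) cube([64, 20, 1013]);
translate([1483, 253, 81]) cube([64, 20, 1013]);
translate([1657, 253, 81]) cube([64, 20, 1013]);
translate([1831, 253, 81]) cube([64, 20, 1013]);
translate([2005, 253, 81]) cube([64, 20, 1013]);
translate([2179, 253, 81]) cube([64, 20, 1013]);
translate([2353, 253, 81]) cube([64, 20, 1013]);


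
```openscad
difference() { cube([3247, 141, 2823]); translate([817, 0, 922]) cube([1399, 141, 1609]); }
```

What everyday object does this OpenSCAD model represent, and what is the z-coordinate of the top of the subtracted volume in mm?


A wall with a window opening. The window head height is 2531 mm.

A wall with a rectangular opening subtracted — a window. Sill at z = 922, opening 1609 mm tall, so the head is at 922 + 1609 = 2531 mm.


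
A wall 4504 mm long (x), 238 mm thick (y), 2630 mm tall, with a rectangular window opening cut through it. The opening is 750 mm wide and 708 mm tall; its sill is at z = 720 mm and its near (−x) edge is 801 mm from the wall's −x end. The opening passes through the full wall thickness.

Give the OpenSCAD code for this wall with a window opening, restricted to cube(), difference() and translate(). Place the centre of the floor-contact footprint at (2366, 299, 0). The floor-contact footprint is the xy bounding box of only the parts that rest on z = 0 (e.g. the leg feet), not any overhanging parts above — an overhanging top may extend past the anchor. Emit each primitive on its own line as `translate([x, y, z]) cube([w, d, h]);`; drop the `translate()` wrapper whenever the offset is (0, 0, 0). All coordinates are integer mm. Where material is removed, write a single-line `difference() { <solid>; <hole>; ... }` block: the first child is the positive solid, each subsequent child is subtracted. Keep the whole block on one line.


difference() { translate([114, 180, 0]) cube([4504, 238, 2630]); translate([915, 180, 720]) cube([750, 238, 708]); }


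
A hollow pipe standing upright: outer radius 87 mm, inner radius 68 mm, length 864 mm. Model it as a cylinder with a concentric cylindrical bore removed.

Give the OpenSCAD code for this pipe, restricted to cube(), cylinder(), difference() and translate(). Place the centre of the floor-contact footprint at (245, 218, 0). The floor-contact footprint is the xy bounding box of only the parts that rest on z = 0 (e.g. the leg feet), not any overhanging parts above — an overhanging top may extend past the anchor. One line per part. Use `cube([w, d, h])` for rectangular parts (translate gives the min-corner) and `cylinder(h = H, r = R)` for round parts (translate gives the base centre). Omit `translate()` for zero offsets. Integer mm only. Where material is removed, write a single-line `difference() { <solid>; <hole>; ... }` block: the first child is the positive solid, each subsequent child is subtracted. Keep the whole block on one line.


difference() { translate([245, 218, 0]) cylinder(h = 864, r = 87); translate([245, 218, 0]) cylinder(h = 864, r = 68); }


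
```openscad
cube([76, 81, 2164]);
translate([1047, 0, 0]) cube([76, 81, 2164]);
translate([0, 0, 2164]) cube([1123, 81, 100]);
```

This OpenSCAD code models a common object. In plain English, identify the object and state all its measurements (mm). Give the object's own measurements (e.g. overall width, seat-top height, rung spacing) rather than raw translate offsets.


A door frame. The clear opening is 971 mm wide and 2164 mm high. Two 76 mm wide jambs, 81 mm deep, stand either side of the opening from the floor to the top of the opening. A 100 mm thick head sits across the top of both jambs, spanning the full outside width of the frame.


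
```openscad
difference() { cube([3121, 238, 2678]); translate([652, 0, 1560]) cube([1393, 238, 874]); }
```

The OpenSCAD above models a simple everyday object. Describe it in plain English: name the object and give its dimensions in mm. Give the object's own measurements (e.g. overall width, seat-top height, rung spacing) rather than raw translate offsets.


A wall 3121 mm long (x), 238 mm thick (y), 2678 mm tall, with a rectangular window opening cut through it. The opening is 1393 mm wide and 874 mm tall; its sill is at z = 1560 mm and its near (−x) edge is 652 mm from the wall's −x end. The opening passes through the full wall thickness.


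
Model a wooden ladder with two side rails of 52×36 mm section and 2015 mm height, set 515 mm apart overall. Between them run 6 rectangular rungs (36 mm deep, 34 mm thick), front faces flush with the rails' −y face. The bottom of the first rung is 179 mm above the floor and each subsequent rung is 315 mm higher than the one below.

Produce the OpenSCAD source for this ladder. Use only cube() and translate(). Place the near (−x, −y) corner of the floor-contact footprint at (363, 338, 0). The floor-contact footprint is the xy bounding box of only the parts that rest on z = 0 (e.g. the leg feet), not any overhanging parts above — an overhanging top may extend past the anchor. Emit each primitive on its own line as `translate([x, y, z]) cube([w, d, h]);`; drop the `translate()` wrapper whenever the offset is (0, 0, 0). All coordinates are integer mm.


translate([363, 338, 0]) cube([52, 36, 2015]);
translate([826, 338, 0]) cube([52, 36, 2015]);
translate([415, 338, 179]) cube([411, 36, 34]);
translate([415, 338, 494]) cube([411, 36, 34]);
translate([415, 338, 809]) cube([411, 36, 34]);
translate([415, 338, 1124]) cube([411, 36, 34]);
translate([415, 338, 1439]) cube([411, 36, 34]);
translate([415, 338, 1754]) cube([411, 36, 34]);


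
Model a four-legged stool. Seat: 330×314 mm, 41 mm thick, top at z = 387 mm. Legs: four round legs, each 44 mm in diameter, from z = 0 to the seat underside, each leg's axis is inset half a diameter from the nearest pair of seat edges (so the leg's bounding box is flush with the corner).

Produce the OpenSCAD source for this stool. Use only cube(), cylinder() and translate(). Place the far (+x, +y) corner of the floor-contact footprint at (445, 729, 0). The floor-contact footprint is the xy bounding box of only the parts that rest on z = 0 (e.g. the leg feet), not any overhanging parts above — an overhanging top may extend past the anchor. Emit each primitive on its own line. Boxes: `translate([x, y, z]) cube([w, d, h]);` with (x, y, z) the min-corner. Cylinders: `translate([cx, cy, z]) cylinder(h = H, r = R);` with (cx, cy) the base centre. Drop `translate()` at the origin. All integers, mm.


translate([115, 415, 346]) cube([330, 314, 41]);
translate([137, 437, 0]) cylinder(h = 346, r = 22);
translate([423, 437, 0]) cylinder(h = 346, r = 22);
translate([137, 707, 0]) cylinder(h = 346, r = 22);
translate([423, 707, 0]) cylinder(h = 346, r = 22);


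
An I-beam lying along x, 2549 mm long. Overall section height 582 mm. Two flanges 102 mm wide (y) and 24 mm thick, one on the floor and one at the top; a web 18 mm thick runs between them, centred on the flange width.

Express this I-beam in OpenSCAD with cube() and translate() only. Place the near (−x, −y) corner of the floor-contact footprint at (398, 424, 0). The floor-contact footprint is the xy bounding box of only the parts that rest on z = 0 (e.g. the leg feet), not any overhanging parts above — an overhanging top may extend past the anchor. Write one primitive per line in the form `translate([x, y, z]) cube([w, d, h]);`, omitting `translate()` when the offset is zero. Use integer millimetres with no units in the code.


translate([398, 424, 0]) cube([2549, 102, 24]);
translate([398, 466, 24]) cube([2549, 18, 534]);
translate([398, 424, 558]) cube([2549, 102, 24]);


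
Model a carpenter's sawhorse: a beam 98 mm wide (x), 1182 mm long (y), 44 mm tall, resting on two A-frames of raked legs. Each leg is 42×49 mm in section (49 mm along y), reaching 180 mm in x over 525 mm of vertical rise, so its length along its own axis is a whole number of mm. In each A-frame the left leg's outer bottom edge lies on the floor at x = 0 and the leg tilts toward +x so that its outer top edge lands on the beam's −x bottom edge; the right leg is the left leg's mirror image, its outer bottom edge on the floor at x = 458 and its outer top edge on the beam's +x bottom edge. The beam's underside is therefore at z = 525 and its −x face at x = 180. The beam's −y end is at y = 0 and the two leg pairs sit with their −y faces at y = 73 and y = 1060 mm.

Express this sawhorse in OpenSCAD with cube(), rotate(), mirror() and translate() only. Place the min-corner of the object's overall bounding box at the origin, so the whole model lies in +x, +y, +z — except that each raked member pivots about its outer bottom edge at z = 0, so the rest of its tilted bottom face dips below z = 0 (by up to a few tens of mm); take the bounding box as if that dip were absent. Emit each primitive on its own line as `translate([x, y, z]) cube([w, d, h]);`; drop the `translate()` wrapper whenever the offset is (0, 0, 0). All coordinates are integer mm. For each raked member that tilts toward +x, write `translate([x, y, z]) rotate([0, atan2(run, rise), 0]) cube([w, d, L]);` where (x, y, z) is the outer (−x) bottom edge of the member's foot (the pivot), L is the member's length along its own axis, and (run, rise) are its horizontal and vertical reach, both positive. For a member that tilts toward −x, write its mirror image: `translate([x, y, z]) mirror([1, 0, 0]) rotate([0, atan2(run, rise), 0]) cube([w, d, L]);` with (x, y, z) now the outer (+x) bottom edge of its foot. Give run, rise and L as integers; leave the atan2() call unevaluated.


translate([180, 0, 525]) cube([98, 1182, 44]);
translate([0, 73, 0]) rotate([0, atan2(180, 525), 0]) cube([42, 49, 555]);
translate([458, 73, 0]) mirror([1, 0, 0]) rotate([0, atan2(180, 525), 0]) cube([42, 49, 555]);
translate([0, 1060, 0]) rotate([0, atan2(180, 525), 0]) cube([42, 49, 555]);
translate([458, 1060, 0]) mirror([1, 0, 0]) rotate([0, atan2(180, 525), 0]) cube([42, 49, 555]);


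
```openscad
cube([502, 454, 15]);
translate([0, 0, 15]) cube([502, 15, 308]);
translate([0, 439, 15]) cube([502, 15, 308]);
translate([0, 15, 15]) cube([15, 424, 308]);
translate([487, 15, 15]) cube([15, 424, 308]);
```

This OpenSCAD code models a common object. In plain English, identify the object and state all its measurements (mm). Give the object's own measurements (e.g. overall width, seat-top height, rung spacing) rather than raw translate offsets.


An open-topped rectangular box: outside dimensions 502×454×323 mm, with a uniform wall and base thickness of 15 mm. The base is a full 502×454 slab on the floor; four walls sit on top of the base. The front and back walls (the −y and +y sides) span the full width; the two side walls fit between them.


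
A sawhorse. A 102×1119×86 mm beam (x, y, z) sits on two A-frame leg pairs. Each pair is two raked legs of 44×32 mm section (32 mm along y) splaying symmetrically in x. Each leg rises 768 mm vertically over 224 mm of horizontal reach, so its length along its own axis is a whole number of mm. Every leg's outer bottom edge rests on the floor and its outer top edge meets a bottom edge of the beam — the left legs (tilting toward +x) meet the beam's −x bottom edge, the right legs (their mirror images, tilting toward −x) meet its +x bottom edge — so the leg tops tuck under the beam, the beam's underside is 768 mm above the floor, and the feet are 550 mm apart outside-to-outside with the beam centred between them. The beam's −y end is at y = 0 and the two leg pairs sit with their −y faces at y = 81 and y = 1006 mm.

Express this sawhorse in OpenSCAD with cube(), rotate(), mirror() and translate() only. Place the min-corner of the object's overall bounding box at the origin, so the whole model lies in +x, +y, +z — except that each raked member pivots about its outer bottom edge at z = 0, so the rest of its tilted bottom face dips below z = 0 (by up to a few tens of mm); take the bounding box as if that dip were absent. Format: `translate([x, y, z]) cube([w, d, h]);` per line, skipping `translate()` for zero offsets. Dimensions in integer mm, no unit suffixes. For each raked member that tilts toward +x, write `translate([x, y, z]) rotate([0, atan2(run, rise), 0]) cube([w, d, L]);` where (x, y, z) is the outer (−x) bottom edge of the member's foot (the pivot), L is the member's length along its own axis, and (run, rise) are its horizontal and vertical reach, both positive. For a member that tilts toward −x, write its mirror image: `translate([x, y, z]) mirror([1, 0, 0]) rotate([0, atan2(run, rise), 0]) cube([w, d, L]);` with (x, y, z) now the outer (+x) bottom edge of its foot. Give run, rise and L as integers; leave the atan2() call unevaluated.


translate([224, 0, 768]) cube([102, 1119, 86]);
translate([0, 81, 0]) rotate([0, atan2(224, 768), 0]) cube([44, 32, 800]);
translate([550, 81, 0]) mirror([1, 0, 0]) rotate([0, atan2(224, 768), 0]) cube([44, 32, 800]);
translate([0, 1006, 0]) rotate([0, atan2(224, 768), 0]) cube([44, 32, 800]);
translate([550, 1006, 0]) mirror([1, 0, 0]) rotate([0, atan2(224, 768), 0]) cube([44, 32, 800]);


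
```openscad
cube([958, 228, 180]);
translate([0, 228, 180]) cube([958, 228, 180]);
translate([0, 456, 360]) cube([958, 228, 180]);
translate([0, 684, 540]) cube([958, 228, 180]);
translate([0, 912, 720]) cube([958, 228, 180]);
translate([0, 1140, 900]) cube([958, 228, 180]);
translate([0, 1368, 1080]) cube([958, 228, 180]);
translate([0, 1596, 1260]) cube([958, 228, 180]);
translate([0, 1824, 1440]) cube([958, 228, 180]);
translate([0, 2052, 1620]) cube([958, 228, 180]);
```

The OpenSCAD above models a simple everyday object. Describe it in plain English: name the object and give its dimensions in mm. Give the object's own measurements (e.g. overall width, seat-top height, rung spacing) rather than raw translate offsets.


A straight staircase of 10 solid steps. Each step is 958 mm wide (x), 228 mm deep (y, the going) and 180 mm tall (the rise). The first step rests on the floor; each subsequent step sits one going further in +y and one rise higher in +z, directly behind and above the previous step with no overlap.


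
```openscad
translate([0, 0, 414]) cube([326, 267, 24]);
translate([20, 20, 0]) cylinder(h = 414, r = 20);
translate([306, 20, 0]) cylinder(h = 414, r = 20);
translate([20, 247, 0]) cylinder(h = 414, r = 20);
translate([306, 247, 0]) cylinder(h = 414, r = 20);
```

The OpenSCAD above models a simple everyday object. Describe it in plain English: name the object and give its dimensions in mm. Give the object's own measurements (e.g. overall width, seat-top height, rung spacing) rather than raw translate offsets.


A simple wooden stool: a rectangular seat 326 mm (x) by 267 mm (y), 24 mm thick, top face at z = 438 mm, on four round legs, each 40 mm in diameter. The legs rest on z = 0, each leg's axis is inset half a diameter from the nearest pair of seat edges (so the leg's bounding box is flush with the corner).


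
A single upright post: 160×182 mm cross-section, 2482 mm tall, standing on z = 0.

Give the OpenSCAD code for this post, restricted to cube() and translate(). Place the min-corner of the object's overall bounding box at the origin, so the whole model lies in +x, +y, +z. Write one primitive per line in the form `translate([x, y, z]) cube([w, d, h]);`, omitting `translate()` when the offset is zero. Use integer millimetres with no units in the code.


cube([160, 182, 2482]);


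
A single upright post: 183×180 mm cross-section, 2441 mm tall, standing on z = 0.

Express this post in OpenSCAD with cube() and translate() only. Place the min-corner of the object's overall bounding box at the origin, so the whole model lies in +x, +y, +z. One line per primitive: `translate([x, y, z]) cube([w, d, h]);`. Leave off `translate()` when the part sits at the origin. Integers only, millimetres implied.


cube([183, 180, 2441]);


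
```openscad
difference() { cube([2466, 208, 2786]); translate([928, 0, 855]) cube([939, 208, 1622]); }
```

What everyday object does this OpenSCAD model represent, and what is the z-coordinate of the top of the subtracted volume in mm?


A wall with a window opening. The window head height is 2477 mm.

A wall with a rectangular opening subtracted — a window. Sill at z = 855, opening 1622 mm tall, so the head is at 855 + 1622 = 2477 mm.


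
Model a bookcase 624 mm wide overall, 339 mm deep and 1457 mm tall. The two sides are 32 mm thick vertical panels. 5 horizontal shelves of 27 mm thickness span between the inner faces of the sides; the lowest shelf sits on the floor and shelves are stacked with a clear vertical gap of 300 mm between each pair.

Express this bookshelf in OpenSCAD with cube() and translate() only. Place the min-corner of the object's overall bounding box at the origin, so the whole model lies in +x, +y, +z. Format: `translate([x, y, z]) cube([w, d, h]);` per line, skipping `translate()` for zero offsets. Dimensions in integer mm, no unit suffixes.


cube([32, 339, 1457]);
translate([592, 0, 0]) cube([32, 339, 1457]);
translate([32, 0, 0]) cube([560, 339, 27]);
translate([32, 0, 327]) cube([560, 339, 27]);
translate([32, 0, 654]) cube([560, 339, 27]);
translate([32, 0, 981]) cube([560, 339, 27]);
translate([32, 0, 1308]) cube([560, 339, 27]);


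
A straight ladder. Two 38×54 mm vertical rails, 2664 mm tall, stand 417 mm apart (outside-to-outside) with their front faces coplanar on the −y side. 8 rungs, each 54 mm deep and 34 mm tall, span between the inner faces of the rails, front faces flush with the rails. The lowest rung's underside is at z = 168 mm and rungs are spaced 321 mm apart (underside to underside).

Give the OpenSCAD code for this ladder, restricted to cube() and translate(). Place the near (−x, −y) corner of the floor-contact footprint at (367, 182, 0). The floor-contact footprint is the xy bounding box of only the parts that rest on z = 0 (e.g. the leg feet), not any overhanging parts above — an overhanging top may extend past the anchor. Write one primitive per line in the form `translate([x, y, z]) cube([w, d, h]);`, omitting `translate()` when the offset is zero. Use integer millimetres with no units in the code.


// rung span = 417 - 2*38 = 341
// rung[k] z = 168 + k*321
translate([367, 182, 0]) cube([38, 54, 2664]);
translate([746, 182, 0]) cube([38, 54, 2664]);
translate([405, 182, 168]) cube([341, 54, 34]);
translate([405, 182, 489]) cube([341, 54, 34]);
translate([405, 182, 810]) cube([341, 54, 34]);
translate([405, 182, 1131]) cube([341, 54, 34]);
translate([405, 182, 1452]) cube([341, 54, 34]);
translate([405, 182, 1773]) cube([341, 54, 34]);
translate([405, 182, 2094]) cube([341, 54, 34]);
translate([405, 182, 2415]) cube([341, 54, 34]);


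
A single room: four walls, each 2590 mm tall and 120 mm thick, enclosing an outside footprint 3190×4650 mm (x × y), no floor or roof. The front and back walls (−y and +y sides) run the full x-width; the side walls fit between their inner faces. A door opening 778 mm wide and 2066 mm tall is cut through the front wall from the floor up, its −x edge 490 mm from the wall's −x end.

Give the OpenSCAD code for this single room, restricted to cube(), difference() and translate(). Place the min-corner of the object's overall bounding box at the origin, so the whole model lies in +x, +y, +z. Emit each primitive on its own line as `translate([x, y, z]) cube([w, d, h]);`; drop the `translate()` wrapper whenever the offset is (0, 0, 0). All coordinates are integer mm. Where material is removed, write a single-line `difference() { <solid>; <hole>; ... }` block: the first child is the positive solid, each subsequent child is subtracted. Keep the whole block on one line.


difference() { cube([3190, 120, 2590]); translate([490, 0, 0]) cube([778, 120, 2066]); }
translate([0, 4530, 0]) cube([3190, 120, 2590]);
translate([0, 120, 0]) cube([120, 4410, 2590]);
translate([3070, 120, 0]) cube([120, 4410, 2590]);


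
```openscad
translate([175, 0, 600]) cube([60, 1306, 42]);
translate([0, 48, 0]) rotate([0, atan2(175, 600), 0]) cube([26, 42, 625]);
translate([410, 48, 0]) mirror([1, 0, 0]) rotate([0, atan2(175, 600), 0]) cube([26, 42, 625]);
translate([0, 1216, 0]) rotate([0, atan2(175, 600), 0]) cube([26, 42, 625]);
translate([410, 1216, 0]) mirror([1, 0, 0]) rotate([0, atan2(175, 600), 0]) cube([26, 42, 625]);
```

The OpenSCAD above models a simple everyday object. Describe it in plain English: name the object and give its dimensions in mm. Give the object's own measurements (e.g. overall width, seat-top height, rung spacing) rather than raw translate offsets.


A sawhorse. A 60×1306×42 mm beam (x, y, z) sits on two A-frame leg pairs. Each pair is two raked legs of 26×42 mm section (42 mm along y) splaying symmetrically in x. Each leg rises 600 mm vertically over 175 mm of horizontal reach and is 625 mm long along its own axis. Every leg's outer bottom edge rests on the floor and its outer top edge meets a bottom edge of the beam — the left legs (tilting toward +x) meet the beam's −x bottom edge, the right legs (their mirror images, tilting toward −x) meet its +x bottom edge — so the leg tops tuck under the beam, the beam's underside is 600 mm above the floor, and the feet are 410 mm apart outside-to-outside with the beam centred between them. The two leg pairs are set in 48 mm from either end of the beam.


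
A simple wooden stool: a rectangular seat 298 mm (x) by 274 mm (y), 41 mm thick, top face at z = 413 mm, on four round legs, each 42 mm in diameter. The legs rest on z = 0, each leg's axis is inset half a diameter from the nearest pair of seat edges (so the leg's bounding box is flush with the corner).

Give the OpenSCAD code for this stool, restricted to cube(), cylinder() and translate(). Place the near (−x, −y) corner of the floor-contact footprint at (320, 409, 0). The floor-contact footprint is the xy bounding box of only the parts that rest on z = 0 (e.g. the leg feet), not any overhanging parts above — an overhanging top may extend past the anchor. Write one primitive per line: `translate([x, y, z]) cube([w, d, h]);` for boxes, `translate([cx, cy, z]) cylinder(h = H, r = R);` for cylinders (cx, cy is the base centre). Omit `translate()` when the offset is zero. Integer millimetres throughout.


translate([320, 409, 372]) cube([298, 274, 41]);
translate([341, 430, 0]) cylinder(h = 372, r = 21);
translate([597, 430, 0]) cylinder(h = 372, r = 21);
translate([341, 662, 0]) cylinder(h = 372, r = 21);
translate([597, 662, 0]) cylinder(h = 372, r = 21);


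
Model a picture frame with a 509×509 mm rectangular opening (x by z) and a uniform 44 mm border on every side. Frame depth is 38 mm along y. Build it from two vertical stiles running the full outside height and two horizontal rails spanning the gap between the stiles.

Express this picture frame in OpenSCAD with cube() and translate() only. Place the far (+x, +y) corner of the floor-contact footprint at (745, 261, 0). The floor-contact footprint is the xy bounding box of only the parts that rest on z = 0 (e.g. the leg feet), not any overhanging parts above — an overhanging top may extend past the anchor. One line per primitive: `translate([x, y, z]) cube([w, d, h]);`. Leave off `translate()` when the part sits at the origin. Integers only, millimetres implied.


translate([148, 223, 0]) cube([44, 38, 597]);
translate([701, 223, 0]) cube([44, 38, 597]);
translate([192, 223, 0]) cube([509, 38, 44]);
translate([192, 223, 553]) cube([509, 38, 44]);


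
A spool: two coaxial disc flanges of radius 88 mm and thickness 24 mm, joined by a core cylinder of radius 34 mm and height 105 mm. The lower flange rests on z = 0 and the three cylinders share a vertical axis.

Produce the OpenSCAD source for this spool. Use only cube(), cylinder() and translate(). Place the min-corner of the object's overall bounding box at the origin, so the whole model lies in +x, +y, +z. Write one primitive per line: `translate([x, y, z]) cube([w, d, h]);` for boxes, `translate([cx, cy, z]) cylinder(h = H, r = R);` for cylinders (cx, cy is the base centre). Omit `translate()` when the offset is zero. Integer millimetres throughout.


translate([88, 88, 0]) cylinder(h = 24, r = 88);
translate([88, 88, 24]) cylinder(h = 105, r = 34);
translate([88, 88, 129]) cylinder(h = 24, r = 88);


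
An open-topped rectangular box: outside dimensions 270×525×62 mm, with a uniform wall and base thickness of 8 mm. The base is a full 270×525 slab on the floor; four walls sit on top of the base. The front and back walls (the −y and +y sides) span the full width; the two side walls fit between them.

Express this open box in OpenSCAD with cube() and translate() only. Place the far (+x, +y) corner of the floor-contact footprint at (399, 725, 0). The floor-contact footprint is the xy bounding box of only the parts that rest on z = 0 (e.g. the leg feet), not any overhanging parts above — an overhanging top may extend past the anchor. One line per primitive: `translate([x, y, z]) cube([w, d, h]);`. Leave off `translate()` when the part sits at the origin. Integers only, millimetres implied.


translate([129, 200, 0]) cube([270, 525, 8]);
translate([129, 200, 8]) cube([270, 8, 54]);
translate([129, 717, 8]) cube([270, 8, 54]);
translate([129, 208, 8]) cube([8, 509, 54]);
translate([391, 208, 8]) cube([8, 509, 54]);


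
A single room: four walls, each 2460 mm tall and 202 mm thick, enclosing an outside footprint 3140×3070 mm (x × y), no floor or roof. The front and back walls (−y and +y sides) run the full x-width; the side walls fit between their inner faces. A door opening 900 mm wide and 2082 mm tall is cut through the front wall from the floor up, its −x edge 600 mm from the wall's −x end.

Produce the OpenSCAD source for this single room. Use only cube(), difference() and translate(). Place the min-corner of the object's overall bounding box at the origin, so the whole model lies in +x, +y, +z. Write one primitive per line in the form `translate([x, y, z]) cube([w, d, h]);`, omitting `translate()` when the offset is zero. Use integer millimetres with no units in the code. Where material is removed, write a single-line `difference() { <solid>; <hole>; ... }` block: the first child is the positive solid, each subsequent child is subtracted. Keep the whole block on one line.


difference() { cube([3140, 202, 2460]); translate([600, 0, 0]) cube([900, 202, 2082]); }
translate([0, 2868, 0]) cube([3140, 202, 2460]);
translate([0, 202, 0]) cube([202, 2666, 2460]);
translate([2938, 202, 0]) cube([202, 2666, 2460]);


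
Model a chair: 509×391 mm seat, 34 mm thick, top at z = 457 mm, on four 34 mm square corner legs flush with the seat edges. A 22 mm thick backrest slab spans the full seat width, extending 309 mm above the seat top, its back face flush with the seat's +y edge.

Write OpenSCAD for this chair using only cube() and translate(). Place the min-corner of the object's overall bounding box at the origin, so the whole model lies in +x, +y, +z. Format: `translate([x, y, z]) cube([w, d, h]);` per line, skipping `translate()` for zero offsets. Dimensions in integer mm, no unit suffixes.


translate([0, 0, 423]) cube([509, 391, 34]);
cube([34, 34, 423]);
translate([475, 0, 0]) cube([34, 34, 423]);
translate([0, 357, 0]) cube([34, 34, 423]);
translate([475, 357, 0]) cube([34, 34, 423]);
translate([0, 369, 457]) cube([509, 22, 309]);


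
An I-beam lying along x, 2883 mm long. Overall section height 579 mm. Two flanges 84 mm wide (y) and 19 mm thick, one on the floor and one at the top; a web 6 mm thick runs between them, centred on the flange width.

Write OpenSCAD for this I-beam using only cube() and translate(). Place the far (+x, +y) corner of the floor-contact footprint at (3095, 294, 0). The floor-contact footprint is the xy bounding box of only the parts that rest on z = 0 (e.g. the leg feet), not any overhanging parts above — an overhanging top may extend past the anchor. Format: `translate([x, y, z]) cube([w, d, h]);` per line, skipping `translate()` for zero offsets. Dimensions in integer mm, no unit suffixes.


translate([212, 210, 0]) cube([2883, 84, 19]);
translate([212, 249, 19]) cube([2883, 6, 541]);
translate([212, 210, 560]) cube([2883, 84, 19]);


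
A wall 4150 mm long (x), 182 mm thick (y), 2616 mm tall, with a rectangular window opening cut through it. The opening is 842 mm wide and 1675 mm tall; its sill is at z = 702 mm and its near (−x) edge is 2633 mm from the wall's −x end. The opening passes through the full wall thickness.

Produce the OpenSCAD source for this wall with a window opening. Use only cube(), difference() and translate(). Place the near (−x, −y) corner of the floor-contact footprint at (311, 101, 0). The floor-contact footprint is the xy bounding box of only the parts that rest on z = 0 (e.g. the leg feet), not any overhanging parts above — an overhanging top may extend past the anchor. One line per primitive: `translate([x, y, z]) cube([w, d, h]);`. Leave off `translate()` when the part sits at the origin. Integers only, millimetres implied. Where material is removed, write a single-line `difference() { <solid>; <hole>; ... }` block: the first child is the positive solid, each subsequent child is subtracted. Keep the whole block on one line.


difference() { translate([311, 101, 0]) cube([4150, 182, 2616]); translate([2944, 101, 702]) cube([842, 182, 1675]); }
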